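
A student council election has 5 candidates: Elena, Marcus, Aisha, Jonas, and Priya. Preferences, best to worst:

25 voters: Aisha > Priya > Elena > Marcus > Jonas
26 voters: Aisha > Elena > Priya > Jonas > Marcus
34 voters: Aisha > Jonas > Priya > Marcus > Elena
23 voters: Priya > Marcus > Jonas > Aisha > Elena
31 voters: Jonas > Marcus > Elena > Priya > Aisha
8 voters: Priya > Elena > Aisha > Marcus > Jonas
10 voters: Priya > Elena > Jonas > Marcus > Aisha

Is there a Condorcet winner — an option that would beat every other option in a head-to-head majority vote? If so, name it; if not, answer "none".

Aisha

Aisha vs Elena: 108–49 for Aisha.
Aisha vs Marcus: 93–64 for Aisha.
Aisha vs Jonas: 93–64 for Aisha.
Aisha vs Priya: 85–72 for Aisha.
Aisha beats every other option head-to-head.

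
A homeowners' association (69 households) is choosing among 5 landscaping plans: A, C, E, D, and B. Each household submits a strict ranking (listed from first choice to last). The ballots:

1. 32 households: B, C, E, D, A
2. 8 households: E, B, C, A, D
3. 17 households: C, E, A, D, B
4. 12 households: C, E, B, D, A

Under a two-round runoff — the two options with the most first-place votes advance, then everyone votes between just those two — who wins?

B

Round 1 first-place votes: A 0, C 29, E 8, D 0, B 32.
B and C advance.
Runoff: B is preferred to C by 40 voters; C by 29.
B wins the runoff.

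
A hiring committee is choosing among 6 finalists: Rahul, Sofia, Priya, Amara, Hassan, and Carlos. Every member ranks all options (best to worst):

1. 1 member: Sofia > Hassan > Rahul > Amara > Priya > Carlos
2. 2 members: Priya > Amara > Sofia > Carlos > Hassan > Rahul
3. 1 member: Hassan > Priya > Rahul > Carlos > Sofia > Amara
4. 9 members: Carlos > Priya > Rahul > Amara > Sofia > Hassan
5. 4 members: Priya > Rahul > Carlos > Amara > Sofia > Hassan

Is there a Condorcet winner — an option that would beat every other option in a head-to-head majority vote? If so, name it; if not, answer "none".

Carlos

Carlos vs Rahul: 11–6 for Carlos.
Carlos vs Sofia: 14–3 for Carlos.
Carlos vs Priya: 9–8 for Carlos.
Carlos vs Amara: 14–3 for Carlos.
Carlos vs Hassan: 15–2 for Carlos.
Carlos beats every other option head-to-head.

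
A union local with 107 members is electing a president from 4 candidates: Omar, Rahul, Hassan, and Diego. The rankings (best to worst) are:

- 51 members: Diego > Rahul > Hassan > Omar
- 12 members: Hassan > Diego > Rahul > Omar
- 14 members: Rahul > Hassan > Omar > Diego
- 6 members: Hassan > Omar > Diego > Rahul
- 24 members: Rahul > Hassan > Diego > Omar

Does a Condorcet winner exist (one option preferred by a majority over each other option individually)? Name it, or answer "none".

Checking pairwise contests:
Rahul beats Omar 101–6.
Diego beats Rahul 69–38.
Rahul beats Hassan 89–18.
Hassan beats Diego 56–51.
Every option loses at least one head-to-head, so there is no Condorcet winner.

none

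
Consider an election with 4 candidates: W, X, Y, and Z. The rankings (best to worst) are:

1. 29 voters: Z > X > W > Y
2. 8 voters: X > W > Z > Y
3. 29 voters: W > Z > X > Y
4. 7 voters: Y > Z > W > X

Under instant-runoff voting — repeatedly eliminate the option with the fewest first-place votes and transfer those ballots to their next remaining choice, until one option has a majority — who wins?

W

Round 1: W 29, X 8, Y 7, Z 29. Eliminate Y.
Round 2: W 29, X 8, Z 36. Eliminate X.
Round 3: W 37, Z 36. W has a majority.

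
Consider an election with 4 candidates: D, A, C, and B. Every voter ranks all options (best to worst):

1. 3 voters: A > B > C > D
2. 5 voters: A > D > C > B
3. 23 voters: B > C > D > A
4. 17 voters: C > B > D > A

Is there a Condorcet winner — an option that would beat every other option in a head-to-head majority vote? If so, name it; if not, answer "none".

B vs D: 43–5 for B.
B vs A: 40–8 for B.
B vs C: 26–22 for B.
B beats every other option head-to-head.

B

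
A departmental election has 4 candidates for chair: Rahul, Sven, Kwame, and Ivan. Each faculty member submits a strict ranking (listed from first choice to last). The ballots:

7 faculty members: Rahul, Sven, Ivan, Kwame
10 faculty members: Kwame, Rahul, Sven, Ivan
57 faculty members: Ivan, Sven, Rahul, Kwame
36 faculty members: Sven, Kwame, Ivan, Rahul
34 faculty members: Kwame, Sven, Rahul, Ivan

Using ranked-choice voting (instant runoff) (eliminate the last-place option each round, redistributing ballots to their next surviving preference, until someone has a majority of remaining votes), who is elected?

Round 1: Rahul 7, Sven 36, Kwame 44, Ivan 57. Eliminate Rahul.
Round 2: Sven 43, Kwame 44, Ivan 57. Eliminate Sven.
Round 3: Kwame 80, Ivan 64. Kwame has a majority.

Kwame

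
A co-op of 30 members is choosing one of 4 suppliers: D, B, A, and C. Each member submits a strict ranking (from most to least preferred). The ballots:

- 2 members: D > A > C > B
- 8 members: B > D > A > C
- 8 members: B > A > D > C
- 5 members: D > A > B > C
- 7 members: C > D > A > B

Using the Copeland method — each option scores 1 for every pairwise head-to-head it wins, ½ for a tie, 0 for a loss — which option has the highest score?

D: beats A and C; loses to B → score 2.
B: beats D, A, and C → score 3.
A: beats C; loses to D and B → score 1.
C: loses to D, B, and A → score 0.
B has the best pairwise record.

B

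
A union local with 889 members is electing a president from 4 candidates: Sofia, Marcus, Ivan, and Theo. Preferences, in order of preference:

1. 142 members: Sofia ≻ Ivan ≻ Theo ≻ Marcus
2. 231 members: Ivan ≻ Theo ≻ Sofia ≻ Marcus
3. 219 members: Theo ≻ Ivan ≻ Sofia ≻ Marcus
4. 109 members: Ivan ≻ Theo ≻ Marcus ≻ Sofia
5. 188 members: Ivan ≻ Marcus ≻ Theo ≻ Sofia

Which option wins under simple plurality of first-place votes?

First-place votes: Sofia 142, Marcus 0, Ivan 528, Theo 219.
Ivan has the most first-place votes.

Ivan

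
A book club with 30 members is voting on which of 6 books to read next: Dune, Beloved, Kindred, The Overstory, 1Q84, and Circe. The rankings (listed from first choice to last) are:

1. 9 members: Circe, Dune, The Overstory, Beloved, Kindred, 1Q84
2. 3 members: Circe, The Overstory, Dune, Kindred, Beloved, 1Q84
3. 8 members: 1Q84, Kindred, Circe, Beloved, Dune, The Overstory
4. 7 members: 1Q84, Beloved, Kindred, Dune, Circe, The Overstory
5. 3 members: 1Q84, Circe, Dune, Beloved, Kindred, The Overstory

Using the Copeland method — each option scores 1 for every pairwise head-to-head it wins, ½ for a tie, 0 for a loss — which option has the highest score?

Dune: beats The Overstory; ties Beloved and Kindred; loses to 1Q84 and Circe → score 2.
Beloved: beats Kindred and The Overstory; ties Dune; loses to 1Q84 and Circe → score 2.5.
Kindred: beats The Overstory; ties Dune and Circe; loses to Beloved and 1Q84 → score 2.
The Overstory: loses to Dune, Beloved, Kindred, 1Q84, and Circe → score 0.
1Q84: beats Dune, Beloved, Kindred, The Overstory, and Circe → score 5.
Circe: beats Dune, Beloved, and The Overstory; ties Kindred; loses to 1Q84 → score 3.5.
1Q84 has the best pairwise record.

1Q84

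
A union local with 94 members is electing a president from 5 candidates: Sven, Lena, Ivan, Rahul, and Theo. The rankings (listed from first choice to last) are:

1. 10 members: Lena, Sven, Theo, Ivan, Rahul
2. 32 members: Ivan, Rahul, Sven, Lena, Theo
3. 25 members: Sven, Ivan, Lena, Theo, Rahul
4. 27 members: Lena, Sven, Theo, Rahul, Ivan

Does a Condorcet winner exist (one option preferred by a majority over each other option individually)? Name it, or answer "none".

Sven vs Lena: 57–37 for Sven.
Sven vs Ivan: 62–32 for Sven.
Sven vs Rahul: 62–32 for Sven.
Sven vs Theo: 94–0 for Sven.
Sven beats every other option head-to-head.

Sven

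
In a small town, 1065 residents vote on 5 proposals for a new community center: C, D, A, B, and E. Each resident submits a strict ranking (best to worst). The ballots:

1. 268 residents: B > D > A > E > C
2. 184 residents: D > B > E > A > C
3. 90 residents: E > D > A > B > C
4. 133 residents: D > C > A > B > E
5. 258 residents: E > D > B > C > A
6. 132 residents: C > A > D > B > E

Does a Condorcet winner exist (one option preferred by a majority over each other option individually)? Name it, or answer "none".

D vs C: 933–132 for D.
D vs A: 933–132 for D.
D vs B: 797–268 for D.
D vs E: 717–348 for D.
D beats every other option head-to-head.

D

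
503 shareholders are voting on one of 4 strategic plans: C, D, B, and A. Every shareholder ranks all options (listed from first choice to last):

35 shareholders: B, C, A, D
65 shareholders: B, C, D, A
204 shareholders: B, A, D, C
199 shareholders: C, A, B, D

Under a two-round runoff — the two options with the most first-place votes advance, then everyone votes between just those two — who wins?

B

Round 1 first-place votes: C 199, D 0, B 304, A 0.
B and C advance.
Runoff: B is preferred to C by 304 voters; C by 199.
B wins the runoff.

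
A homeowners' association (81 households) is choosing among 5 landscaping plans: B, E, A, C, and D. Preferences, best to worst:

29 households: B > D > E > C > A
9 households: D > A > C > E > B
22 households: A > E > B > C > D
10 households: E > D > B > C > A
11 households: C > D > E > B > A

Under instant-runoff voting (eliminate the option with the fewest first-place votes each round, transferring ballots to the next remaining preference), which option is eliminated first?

D

Round 1: B 29, E 10, A 22, C 11, D 9. Eliminate D.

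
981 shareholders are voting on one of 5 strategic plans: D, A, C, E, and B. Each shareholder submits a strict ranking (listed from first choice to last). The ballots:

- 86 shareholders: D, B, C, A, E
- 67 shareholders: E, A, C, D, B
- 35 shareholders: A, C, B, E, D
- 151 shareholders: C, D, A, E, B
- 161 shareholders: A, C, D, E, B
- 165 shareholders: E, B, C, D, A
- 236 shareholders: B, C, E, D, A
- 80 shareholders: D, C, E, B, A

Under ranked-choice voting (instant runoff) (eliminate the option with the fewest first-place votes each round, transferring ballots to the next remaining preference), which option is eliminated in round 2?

Round 1: D 166, A 196, C 151, E 232, B 236. Eliminate C.
Round 2: D 317, A 196, E 232, B 236. Eliminate A.

A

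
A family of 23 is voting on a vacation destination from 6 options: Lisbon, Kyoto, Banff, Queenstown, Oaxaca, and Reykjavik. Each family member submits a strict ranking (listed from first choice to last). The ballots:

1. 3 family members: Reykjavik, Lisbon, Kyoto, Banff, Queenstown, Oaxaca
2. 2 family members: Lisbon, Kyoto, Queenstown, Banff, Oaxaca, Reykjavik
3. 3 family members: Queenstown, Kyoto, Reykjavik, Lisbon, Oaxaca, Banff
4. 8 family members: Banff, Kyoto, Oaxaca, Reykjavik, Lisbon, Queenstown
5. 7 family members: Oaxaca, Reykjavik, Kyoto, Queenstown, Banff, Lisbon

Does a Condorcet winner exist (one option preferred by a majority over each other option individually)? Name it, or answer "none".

Kyoto vs Lisbon: 18–5 for Kyoto.
Kyoto vs Banff: 15–8 for Kyoto.
Kyoto vs Queenstown: 20–3 for Kyoto.
Kyoto vs Oaxaca: 16–7 for Kyoto.
Kyoto vs Reykjavik: 13–10 for Kyoto.
Kyoto beats every other option head-to-head.

Kyoto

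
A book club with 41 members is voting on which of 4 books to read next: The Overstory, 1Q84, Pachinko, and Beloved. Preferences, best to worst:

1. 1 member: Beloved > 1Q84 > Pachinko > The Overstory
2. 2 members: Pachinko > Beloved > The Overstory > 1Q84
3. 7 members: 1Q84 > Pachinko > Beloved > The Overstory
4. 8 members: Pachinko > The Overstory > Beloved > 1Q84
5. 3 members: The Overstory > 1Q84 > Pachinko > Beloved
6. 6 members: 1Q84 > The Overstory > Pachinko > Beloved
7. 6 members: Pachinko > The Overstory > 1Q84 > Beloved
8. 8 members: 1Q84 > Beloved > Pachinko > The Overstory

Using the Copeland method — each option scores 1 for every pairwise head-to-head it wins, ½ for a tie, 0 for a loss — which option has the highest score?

1Q84

The Overstory: beats Beloved; loses to 1Q84 and Pachinko → score 1.
1Q84: beats The Overstory, Pachinko, and Beloved → score 3.
Pachinko: beats The Overstory and Beloved; loses to 1Q84 → score 2.
Beloved: loses to The Overstory, 1Q84, and Pachinko → score 0.
1Q84 has the best pairwise record.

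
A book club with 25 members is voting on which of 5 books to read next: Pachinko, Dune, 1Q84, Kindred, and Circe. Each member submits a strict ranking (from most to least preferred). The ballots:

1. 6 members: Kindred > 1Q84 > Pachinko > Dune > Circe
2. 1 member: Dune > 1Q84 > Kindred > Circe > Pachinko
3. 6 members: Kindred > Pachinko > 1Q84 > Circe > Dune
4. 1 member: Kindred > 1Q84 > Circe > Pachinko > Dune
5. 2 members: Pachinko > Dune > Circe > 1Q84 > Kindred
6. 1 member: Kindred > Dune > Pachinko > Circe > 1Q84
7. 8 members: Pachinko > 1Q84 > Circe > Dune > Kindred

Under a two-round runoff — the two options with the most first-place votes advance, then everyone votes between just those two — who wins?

Round 1 first-place votes: Pachinko 10, Dune 1, 1Q84 0, Kindred 14, Circe 0.
Kindred and Pachinko advance.
Runoff: Kindred is preferred to Pachinko by 15 voters; Pachinko by 10.
Kindred wins the runoff.

Kindred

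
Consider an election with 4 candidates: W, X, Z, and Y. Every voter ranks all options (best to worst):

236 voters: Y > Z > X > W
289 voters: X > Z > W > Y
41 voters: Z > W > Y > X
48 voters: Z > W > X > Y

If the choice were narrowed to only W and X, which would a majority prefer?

Voters preferring W to X: 89; preferring X to W: 525.
X wins the head-to-head.

X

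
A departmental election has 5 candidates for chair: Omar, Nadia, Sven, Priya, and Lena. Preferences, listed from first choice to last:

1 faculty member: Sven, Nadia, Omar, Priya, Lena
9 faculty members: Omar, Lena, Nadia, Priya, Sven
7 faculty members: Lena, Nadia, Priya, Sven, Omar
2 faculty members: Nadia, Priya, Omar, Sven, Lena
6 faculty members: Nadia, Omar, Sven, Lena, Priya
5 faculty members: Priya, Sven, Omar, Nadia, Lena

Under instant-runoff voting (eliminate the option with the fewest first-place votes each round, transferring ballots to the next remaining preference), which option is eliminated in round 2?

Priya

Round 1: Omar 9, Nadia 8, Sven 1, Priya 5, Lena 7. Eliminate Sven.
Round 2: Omar 9, Nadia 9, Priya 5, Lena 7. Eliminate Priya.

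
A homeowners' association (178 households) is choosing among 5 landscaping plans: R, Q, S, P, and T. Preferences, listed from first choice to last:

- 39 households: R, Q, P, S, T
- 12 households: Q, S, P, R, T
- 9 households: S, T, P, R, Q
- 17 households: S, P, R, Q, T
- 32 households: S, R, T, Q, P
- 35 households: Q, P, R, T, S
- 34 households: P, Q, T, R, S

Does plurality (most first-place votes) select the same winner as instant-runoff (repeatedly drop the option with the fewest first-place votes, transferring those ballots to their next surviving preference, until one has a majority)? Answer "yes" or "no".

Plurality — first-place votes: R 39, Q 47, S 58, P 34, T 0. Winner: S.
Instant-runoff — R1 R 39, Q 47, S 58, P 34, T 0 (T out); R2 R 39, Q 47, S 58, P 34 (P out); R3 R 39, Q 81, S 58 (R out); R4 Q 120, S 58 (Q winner). Winner: Q.
The two methods disagree.

no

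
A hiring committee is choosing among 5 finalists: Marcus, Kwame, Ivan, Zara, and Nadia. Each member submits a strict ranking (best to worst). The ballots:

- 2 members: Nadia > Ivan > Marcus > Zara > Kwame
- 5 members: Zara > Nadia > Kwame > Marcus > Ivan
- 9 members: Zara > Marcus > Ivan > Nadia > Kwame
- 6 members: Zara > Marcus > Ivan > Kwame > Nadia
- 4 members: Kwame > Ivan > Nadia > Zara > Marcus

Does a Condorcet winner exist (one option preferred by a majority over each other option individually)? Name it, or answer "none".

Zara

Zara vs Marcus: 24–2 for Zara.
Zara vs Kwame: 22–4 for Zara.
Zara vs Ivan: 20–6 for Zara.
Zara vs Nadia: 20–6 for Zara.
Zara beats every other option head-to-head.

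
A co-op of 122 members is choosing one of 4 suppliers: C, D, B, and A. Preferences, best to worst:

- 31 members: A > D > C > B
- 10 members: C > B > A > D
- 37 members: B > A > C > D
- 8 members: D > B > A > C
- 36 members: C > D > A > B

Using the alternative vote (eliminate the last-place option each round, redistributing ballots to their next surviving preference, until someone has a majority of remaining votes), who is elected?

Round 1: C 46, D 8, B 37, A 31. Eliminate D.
Round 2: C 46, B 45, A 31. Eliminate A.
Round 3: C 77, B 45. C has a majority.

C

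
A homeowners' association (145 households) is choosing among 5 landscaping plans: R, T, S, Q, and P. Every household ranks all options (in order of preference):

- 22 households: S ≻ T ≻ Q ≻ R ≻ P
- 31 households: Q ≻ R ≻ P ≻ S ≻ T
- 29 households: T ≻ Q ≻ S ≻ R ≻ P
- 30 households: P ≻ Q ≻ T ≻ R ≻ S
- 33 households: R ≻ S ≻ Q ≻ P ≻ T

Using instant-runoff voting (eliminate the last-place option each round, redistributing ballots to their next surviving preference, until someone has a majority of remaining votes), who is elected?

Q

Round 1: R 33, T 29, S 22, Q 31, P 30. Eliminate S.
Round 2: R 33, T 51, Q 31, P 30. Eliminate P.
Round 3: R 33, T 51, Q 61. Eliminate R.
Round 4: T 51, Q 94. Q has a majority.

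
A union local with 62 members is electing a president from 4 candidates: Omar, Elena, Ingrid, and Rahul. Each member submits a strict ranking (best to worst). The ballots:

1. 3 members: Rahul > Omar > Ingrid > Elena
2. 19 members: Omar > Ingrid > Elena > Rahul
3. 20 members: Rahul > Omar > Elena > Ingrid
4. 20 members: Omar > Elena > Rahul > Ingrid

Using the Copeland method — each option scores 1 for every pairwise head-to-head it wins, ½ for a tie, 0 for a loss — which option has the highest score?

Omar: beats Elena, Ingrid, and Rahul → score 3.
Elena: beats Ingrid and Rahul; loses to Omar → score 2.
Ingrid: loses to Omar, Elena, and Rahul → score 0.
Rahul: beats Ingrid; loses to Omar and Elena → score 1.
Omar has the best pairwise record.

Omar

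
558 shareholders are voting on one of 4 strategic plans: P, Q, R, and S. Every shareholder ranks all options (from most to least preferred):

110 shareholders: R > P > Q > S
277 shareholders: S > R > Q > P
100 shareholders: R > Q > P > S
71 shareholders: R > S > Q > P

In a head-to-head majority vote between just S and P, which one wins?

S

Voters preferring S to P: 348; preferring P to S: 210.
S wins the head-to-head.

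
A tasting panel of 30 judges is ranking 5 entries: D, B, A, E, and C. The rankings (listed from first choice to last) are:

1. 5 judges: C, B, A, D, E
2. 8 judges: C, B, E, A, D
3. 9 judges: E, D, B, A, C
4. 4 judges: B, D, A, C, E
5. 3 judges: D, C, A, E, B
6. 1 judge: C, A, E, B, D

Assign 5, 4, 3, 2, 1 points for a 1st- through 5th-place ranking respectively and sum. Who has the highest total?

B

D: 5·2 + 8·1 + 9·4 + 4·4 + 3·5 + 1·1 = 86
B: 5·4 + 8·4 + 9·3 + 4·5 + 3·1 + 1·2 = 104
A: 5·3 + 8·2 + 9·2 + 4·3 + 3·3 + 1·4 = 74
E: 5·1 + 8·3 + 9·5 + 4·1 + 3·2 + 1·3 = 87
C: 5·5 + 8·5 + 9·1 + 4·2 + 3·4 + 1·5 = 99
B has the highest Borda score (104).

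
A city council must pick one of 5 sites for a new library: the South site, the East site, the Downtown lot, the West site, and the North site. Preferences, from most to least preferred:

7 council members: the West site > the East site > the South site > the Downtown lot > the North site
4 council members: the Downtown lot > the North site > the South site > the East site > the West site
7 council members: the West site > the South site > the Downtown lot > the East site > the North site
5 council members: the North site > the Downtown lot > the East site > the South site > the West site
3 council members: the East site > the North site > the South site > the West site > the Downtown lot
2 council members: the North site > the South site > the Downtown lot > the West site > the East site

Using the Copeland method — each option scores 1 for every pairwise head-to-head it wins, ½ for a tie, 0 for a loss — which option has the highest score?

the West site

the South site: beats the Downtown lot; ties the West site and the North site; loses to the East site → score 2.
the East site: beats the South site and the North site; loses to the Downtown lot and the West site → score 2.
the Downtown lot: beats the East site and the North site; loses to the South site and the West site → score 2.
the West site: beats the East site and the Downtown lot; ties the South site and the North site → score 3.
the North site: ties the South site and the West site; loses to the East site and the Downtown lot → score 1.
the West site has the best pairwise record.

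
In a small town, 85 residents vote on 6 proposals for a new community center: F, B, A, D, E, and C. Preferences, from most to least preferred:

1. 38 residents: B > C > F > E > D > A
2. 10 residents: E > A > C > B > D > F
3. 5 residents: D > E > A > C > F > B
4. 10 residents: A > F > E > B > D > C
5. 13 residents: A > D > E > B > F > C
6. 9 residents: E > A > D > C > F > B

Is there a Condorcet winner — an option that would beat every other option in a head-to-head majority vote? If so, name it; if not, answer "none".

Checking pairwise contests:
B beats F 61–24.
A beats B 47–38.
D beats A 43–42.
F beats D 48–37.
F beats E 48–37.
B beats C 61–24.
Every option loses at least one head-to-head, so there is no Condorcet winner.

none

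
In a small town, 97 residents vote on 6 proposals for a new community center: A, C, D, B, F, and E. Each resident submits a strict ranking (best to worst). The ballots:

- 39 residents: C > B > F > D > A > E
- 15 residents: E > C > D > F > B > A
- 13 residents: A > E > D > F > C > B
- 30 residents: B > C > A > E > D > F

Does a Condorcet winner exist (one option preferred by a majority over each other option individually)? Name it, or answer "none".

C

C vs A: 84–13 for C.
C vs D: 84–13 for C.
C vs B: 67–30 for C.
C vs F: 84–13 for C.
C vs E: 69–28 for C.
C beats every other option head-to-head.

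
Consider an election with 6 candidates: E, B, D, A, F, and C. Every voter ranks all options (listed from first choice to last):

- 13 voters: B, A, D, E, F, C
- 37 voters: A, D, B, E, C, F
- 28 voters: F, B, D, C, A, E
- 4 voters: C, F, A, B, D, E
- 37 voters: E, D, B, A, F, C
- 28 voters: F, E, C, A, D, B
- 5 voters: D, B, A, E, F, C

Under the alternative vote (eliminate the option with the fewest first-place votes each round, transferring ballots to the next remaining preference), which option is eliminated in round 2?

Round 1: E 37, B 13, D 5, A 37, F 56, C 4. Eliminate C.
Round 2: E 37, B 13, D 5, A 37, F 60. Eliminate D.

D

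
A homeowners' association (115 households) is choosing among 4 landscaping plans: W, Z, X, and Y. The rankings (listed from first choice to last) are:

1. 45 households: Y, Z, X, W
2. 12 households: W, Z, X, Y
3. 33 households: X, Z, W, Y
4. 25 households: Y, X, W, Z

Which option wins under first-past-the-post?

First-place votes: W 12, Z 0, X 33, Y 70.
Y has the most first-place votes.

Y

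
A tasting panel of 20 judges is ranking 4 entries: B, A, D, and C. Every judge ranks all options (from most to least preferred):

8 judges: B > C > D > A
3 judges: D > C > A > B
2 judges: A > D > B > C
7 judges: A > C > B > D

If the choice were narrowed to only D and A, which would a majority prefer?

Voters preferring D to A: 11; preferring A to D: 9.
D wins the head-to-head.

D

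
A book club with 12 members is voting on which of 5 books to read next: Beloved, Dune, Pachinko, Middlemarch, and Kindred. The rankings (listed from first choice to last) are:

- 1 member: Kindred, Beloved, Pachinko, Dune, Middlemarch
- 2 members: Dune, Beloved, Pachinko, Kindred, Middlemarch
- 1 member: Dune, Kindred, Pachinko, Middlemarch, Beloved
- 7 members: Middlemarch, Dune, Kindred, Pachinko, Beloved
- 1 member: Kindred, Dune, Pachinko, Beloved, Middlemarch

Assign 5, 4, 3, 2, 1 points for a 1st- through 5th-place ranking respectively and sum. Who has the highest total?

Beloved: 1·4 + 2·4 + 1·1 + 7·1 + 1·2 = 22
Dune: 1·2 + 2·5 + 1·5 + 7·4 + 1·4 = 49
Pachinko: 1·3 + 2·3 + 1·3 + 7·2 + 1·3 = 29
Middlemarch: 1·1 + 2·1 + 1·2 + 7·5 + 1·1 = 41
Kindred: 1·5 + 2·2 + 1·4 + 7·3 + 1·5 = 39
Dune has the highest Borda score (49).

Dune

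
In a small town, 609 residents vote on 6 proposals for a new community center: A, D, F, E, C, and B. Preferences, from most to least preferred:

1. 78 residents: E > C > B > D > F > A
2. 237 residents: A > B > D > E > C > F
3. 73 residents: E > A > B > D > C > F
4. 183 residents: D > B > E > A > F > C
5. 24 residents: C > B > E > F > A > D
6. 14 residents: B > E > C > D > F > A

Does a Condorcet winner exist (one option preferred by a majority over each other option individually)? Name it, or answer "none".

Checking pairwise contests:
E beats A 372–237.
A beats D 334–275.
A beats F 493–116.
D beats E 420–189.
A beats C 493–116.
A beats B 310–299.
Every option loses at least one head-to-head, so there is no Condorcet winner.

none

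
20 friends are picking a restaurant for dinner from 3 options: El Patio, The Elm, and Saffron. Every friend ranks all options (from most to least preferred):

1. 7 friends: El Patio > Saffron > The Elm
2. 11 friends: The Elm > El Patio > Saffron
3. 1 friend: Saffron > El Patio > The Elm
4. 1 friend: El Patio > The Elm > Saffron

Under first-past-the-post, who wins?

First-place votes: El Patio 8, The Elm 11, Saffron 1.
The Elm has the most first-place votes.

The Elm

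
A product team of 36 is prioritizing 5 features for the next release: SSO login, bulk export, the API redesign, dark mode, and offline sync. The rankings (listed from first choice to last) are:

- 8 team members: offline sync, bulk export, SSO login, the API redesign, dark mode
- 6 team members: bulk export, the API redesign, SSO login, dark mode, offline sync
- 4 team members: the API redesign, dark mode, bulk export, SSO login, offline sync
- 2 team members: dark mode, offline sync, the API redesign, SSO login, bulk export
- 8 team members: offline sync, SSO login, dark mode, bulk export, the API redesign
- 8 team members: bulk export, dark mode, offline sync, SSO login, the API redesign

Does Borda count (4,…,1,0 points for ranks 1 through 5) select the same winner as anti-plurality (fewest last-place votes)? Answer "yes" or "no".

no

Borda — scores: SSO login 66, bulk export 96, the API redesign 46, dark mode 66, offline sync 86. Winner: bulk export.
Anti-plurality — last-place votes: SSO login 0, bulk export 2, the API redesign 16, dark mode 8, offline sync 10. Winner: SSO login.
The two methods disagree.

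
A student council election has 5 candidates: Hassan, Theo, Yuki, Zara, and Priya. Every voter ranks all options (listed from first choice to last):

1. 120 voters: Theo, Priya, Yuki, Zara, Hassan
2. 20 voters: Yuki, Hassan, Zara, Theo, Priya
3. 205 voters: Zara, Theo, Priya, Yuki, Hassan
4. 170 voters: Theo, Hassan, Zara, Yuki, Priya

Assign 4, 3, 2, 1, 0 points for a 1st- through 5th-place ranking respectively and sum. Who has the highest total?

Hassan: 120·0 + 20·3 + 205·0 + 170·3 = 570
Theo: 120·4 + 20·1 + 205·3 + 170·4 = 1795
Yuki: 120·2 + 20·4 + 205·1 + 170·1 = 695
Zara: 120·1 + 20·2 + 205·4 + 170·2 = 1320
Priya: 120·3 + 20·0 + 205·2 + 170·0 = 770
Theo has the highest Borda score (1795).

Theo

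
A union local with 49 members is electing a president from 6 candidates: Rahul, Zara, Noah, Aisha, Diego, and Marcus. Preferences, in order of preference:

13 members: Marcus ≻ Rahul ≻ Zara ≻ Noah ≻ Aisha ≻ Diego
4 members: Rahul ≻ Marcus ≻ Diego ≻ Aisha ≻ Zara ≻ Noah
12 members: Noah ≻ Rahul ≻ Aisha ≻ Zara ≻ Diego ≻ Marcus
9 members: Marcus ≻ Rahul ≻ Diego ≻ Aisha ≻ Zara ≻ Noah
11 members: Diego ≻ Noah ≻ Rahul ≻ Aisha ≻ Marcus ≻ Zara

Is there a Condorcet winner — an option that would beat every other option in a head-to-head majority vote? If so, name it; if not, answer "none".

Rahul

Rahul vs Zara: 49–0 for Rahul.
Rahul vs Noah: 26–23 for Rahul.
Rahul vs Aisha: 49–0 for Rahul.
Rahul vs Diego: 38–11 for Rahul.
Rahul vs Marcus: 27–22 for Rahul.
Rahul beats every other option head-to-head.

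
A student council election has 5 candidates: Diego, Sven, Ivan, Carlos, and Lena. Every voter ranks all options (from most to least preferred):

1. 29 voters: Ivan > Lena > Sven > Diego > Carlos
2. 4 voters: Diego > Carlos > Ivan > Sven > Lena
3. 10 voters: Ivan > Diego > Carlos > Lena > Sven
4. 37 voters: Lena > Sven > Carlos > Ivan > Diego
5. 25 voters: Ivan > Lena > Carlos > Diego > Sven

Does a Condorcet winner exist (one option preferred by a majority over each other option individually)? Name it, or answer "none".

Ivan

Ivan vs Diego: 101–4 for Ivan.
Ivan vs Sven: 68–37 for Ivan.
Ivan vs Carlos: 64–41 for Ivan.
Ivan vs Lena: 68–37 for Ivan.
Ivan beats every other option head-to-head.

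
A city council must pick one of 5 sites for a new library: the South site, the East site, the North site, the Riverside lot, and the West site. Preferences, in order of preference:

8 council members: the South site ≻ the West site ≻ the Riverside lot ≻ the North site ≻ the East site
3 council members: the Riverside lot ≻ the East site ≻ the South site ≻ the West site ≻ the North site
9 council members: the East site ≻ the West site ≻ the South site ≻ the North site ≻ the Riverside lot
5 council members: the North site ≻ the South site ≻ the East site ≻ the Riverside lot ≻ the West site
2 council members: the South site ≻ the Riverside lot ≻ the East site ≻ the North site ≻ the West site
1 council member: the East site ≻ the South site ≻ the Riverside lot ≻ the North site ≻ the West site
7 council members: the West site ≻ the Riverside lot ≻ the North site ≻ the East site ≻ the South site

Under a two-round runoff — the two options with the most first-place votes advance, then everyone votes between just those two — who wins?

the East site

Round 1 first-place votes: the South site 10, the East site 10, the North site 5, the Riverside lot 3, the West site 7.
the South site and the East site advance.
Runoff: the South site is preferred to the East site by 15 voters; the East site by 20.
the East site wins the runoff.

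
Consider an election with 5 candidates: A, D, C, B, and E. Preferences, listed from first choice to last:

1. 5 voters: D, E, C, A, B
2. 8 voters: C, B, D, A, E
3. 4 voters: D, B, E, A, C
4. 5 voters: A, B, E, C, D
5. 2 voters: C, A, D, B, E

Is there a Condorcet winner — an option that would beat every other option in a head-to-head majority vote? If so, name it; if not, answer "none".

none

Checking pairwise contests:
D beats A 17–7.
C beats D 15–9.
E beats C 14–10.
C beats B 15–9.
A beats E 15–9.
Every option loses at least one head-to-head, so there is no Condorcet winner.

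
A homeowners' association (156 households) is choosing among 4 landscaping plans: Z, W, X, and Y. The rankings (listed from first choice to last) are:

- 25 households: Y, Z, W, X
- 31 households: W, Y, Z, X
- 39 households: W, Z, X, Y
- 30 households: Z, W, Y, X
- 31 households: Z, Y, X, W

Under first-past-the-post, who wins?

First-place votes: Z 61, W 70, X 0, Y 25.
W has the most first-place votes.

W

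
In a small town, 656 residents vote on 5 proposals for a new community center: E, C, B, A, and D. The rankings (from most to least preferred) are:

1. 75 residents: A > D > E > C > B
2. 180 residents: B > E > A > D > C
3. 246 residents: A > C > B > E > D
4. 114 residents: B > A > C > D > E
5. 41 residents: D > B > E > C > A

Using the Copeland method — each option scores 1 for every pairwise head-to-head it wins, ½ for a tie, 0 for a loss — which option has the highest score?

E: beats D; loses to C, B, and A → score 1.
C: beats E and D; loses to B and A → score 2.
B: beats E, C, A, and D → score 4.
A: beats E, C, and D; loses to B → score 3.
D: loses to E, C, B, and A → score 0.
B has the best pairwise record.

B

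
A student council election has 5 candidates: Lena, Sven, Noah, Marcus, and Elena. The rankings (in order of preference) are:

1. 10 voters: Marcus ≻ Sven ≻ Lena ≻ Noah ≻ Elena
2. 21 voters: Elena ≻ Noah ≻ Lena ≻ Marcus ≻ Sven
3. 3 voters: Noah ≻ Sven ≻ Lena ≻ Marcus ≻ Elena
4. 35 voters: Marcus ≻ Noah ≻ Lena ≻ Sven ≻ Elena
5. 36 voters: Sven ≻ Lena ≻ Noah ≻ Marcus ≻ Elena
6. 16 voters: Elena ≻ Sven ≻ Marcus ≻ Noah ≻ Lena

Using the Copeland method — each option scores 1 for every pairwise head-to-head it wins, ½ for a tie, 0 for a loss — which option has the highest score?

Marcus

Lena: beats Elena; loses to Sven, Noah, and Marcus → score 1.
Sven: beats Lena, Noah, and Elena; loses to Marcus → score 3.
Noah: beats Lena and Elena; loses to Sven and Marcus → score 2.
Marcus: beats Lena, Sven, Noah, and Elena → score 4.
Elena: loses to Lena, Sven, Noah, and Marcus → score 0.
Marcus has the best pairwise record.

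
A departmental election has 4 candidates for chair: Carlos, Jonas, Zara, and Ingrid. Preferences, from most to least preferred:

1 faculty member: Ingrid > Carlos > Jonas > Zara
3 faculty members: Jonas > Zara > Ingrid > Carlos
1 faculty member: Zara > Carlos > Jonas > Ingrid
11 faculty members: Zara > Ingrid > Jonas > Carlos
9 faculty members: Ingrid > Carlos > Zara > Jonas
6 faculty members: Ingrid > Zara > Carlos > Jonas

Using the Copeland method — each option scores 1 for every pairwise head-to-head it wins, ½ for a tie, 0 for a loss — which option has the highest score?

Carlos: beats Jonas; loses to Zara and Ingrid → score 1.
Jonas: loses to Carlos, Zara, and Ingrid → score 0.
Zara: beats Carlos and Jonas; loses to Ingrid → score 2.
Ingrid: beats Carlos, Jonas, and Zara → score 3.
Ingrid has the best pairwise record.

Ingrid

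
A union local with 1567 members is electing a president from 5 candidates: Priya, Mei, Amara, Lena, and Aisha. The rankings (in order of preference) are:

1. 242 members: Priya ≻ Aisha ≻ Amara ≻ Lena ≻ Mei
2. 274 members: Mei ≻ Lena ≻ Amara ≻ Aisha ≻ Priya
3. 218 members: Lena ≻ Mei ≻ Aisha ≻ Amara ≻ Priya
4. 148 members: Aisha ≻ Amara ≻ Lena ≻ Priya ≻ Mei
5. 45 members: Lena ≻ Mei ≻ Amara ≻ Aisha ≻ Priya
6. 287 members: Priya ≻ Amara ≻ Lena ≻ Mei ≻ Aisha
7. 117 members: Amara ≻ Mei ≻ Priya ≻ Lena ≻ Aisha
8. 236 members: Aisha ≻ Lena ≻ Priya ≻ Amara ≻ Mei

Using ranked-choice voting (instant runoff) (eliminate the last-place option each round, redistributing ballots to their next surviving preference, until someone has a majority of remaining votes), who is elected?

Round 1: Priya 529, Mei 274, Amara 117, Lena 263, Aisha 384. Eliminate Amara.
Round 2: Priya 529, Mei 391, Lena 263, Aisha 384. Eliminate Lena.
Round 3: Priya 529, Mei 654, Aisha 384. Eliminate Aisha.
Round 4: Priya 913, Mei 654. Priya has a majority.

Priya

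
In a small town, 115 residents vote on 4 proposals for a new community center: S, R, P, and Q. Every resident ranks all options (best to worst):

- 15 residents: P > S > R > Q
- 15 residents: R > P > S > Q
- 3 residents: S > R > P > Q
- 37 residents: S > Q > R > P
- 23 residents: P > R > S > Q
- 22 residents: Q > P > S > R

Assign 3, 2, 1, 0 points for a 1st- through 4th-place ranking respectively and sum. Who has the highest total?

S

S: 15·2 + 15·1 + 3·3 + 37·3 + 23·1 + 22·1 = 210
R: 15·1 + 15·3 + 3·2 + 37·1 + 23·2 + 22·0 = 149
P: 15·3 + 15·2 + 3·1 + 37·0 + 23·3 + 22·2 = 191
Q: 15·0 + 15·0 + 3·0 + 37·2 + 23·0 + 22·3 = 140
S has the highest Borda score (210).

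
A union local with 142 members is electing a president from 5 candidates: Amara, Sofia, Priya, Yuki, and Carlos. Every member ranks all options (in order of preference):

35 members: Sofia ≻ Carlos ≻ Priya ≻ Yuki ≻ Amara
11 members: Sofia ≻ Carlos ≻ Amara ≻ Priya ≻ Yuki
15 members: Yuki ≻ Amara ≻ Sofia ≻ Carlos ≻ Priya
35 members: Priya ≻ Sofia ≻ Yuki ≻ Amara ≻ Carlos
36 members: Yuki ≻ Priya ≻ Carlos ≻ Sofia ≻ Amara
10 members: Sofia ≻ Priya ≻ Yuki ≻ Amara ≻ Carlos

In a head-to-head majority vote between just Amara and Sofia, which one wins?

Voters preferring Amara to Sofia: 15; preferring Sofia to Amara: 127.
Sofia wins the head-to-head.

Sofia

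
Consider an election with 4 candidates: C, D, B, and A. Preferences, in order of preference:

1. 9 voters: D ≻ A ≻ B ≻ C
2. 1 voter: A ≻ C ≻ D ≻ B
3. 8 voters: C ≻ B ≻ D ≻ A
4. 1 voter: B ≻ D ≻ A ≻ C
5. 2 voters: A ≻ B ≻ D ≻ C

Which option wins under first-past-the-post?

D

First-place votes: C 8, D 9, B 1, A 3.
D has the most first-place votes.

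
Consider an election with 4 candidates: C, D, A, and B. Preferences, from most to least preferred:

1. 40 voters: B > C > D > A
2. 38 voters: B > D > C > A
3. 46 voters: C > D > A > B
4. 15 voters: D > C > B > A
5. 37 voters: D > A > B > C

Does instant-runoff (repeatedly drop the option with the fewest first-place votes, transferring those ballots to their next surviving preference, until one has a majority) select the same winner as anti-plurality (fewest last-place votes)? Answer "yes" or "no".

Instant-runoff — R1 C 46, D 52, A 0, B 78 (A out); R2 C 46, D 52, B 78 (C out); R3 D 98, B 78 (D winner). Winner: D.
Anti-plurality — last-place votes: C 37, D 0, A 93, B 46. Winner: D.
The two methods agree.

yes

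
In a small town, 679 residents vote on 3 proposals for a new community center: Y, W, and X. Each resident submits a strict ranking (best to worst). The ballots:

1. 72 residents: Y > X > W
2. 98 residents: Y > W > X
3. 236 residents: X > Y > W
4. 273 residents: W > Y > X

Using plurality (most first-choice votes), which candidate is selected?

W

First-place votes: Y 170, W 273, X 236.
W has the most first-place votes.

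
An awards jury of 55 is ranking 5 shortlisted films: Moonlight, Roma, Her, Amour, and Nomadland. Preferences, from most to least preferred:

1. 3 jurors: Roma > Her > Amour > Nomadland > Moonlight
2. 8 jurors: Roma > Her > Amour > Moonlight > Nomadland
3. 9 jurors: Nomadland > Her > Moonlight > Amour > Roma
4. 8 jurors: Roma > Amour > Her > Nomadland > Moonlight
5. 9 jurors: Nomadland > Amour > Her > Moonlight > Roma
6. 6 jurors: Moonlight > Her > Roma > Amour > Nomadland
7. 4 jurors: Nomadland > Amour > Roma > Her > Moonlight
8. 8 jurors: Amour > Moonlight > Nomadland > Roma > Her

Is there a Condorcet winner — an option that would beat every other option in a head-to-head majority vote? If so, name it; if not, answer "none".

Amour vs Moonlight: 40–15 for Amour.
Amour vs Roma: 30–25 for Amour.
Amour vs Her: 29–26 for Amour.
Amour vs Nomadland: 33–22 for Amour.
Amour beats every other option head-to-head.

Amour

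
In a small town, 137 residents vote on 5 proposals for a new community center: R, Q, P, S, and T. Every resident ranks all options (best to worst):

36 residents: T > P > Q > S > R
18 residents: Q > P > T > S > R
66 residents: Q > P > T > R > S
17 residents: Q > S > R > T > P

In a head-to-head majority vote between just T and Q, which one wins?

Q

Voters preferring T to Q: 36; preferring Q to T: 101.
Q wins the head-to-head.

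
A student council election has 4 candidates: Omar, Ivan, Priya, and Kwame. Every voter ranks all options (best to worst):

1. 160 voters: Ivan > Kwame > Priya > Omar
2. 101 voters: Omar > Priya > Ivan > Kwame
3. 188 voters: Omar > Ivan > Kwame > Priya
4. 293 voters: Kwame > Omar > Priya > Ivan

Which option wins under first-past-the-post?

Kwame

First-place votes: Omar 289, Ivan 160, Priya 0, Kwame 293.
Kwame has the most first-place votes.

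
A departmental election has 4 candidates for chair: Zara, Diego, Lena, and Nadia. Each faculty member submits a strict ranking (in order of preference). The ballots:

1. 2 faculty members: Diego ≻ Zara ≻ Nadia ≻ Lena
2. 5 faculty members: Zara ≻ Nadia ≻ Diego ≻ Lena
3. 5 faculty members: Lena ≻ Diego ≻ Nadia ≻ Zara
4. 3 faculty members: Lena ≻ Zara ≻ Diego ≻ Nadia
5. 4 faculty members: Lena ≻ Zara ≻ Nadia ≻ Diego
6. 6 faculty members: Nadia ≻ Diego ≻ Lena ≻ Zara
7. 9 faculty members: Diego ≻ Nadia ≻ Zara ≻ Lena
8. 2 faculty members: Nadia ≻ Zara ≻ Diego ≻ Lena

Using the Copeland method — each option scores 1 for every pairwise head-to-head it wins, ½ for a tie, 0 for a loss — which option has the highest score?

Diego

Zara: ties Lena; loses to Diego and Nadia → score 0.5.
Diego: beats Zara, Lena, and Nadia → score 3.
Lena: ties Zara; loses to Diego and Nadia → score 0.5.
Nadia: beats Zara and Lena; loses to Diego → score 2.
Diego has the best pairwise record.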